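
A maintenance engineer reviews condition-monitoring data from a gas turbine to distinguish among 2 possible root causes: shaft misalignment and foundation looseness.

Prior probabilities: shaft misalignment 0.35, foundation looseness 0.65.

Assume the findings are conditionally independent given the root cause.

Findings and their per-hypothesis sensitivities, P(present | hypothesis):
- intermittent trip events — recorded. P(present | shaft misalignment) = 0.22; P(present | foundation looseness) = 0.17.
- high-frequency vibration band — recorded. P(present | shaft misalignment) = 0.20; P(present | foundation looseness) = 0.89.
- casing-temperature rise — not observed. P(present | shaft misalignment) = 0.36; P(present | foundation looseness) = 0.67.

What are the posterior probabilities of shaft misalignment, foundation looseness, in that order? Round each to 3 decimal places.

0.233, 0.767

For each hypothesis, the unnormalized posterior weight is prior × product of the finding likelihoods (using 1 − P(present | H) for each absent finding):
  shaft misalignment: 0.35 × 0.22 × 0.20 × (1 − 0.36) = 0.009856
  foundation looseness: 0.65 × 0.17 × 0.89 × (1 − 0.67) = 0.032454
Normalizing constant Z = 0.009856 + 0.032454 = 0.04231.
P(shaft misalignment | evidence) = 0.009856 / 0.04231 ≈ 0.233
P(foundation looseness | evidence) = 0.032454 / 0.04231 ≈ 0.767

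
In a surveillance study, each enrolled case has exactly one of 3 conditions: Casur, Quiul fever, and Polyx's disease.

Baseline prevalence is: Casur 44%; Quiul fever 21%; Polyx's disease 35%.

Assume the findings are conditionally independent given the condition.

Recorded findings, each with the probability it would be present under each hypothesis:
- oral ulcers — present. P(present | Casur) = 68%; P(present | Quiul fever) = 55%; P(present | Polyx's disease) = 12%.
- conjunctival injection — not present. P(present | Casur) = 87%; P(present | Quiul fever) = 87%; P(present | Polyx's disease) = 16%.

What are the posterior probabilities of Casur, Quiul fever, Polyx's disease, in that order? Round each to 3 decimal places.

0.436, 0.168, 0.396

Multiply each prior by the joint likelihood of the evidence pattern (using 1 − P(present | H) for each absent finding):
  Casur: 0.44 × 0.68 × (1 − 0.87) = 0.038896
  Quiul fever: 0.21 × 0.55 × (1 − 0.87) = 0.015015
  Polyx's disease: 0.35 × 0.12 × (1 − 0.16) = 0.03528
Marginal likelihood of the evidence = 0.089191.
P(Casur | evidence) = 0.038896 / 0.089191 ≈ 0.436
P(Quiul fever | evidence) = 0.015015 / 0.089191 ≈ 0.168
P(Polyx's disease | evidence) = 0.03528 / 0.089191 ≈ 0.396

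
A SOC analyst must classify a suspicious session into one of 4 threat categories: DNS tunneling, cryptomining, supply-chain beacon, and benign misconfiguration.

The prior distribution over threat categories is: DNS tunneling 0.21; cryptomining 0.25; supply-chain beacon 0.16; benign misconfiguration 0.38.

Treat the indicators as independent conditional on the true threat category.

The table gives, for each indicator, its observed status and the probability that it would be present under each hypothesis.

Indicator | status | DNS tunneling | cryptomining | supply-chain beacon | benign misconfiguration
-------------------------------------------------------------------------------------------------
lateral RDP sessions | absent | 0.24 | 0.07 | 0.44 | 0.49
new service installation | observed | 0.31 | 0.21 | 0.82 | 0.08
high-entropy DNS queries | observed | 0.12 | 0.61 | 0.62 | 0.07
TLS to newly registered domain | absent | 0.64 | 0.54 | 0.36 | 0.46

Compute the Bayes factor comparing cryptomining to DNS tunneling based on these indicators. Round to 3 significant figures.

The Bayes factor is the ratio of the joint likelihoods of the indicator pattern under the two hypotheses (using 1 − P(present | H) for each absent indicator).
  cryptomining: (1 − 0.07) × 0.21 × 0.61 × (1 − 0.54) = 0.054801
  DNS tunneling: (1 − 0.24) × 0.31 × 0.12 × (1 − 0.64) = 0.010178
Bayes factor = 0.054801 / 0.010178 ≈ 5.38

5.38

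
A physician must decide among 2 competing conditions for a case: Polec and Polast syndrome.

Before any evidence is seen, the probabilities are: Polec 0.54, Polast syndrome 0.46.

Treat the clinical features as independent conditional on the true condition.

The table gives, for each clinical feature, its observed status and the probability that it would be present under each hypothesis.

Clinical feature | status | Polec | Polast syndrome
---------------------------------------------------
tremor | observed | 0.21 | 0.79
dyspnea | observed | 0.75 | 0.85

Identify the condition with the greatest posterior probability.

By Bayes' rule with conditional independence, the unnormalized weight for each hypothesis is prior × ∏ likelihoods:
  Polec: 0.54 × 0.21 × 0.75 = 0.08505
  Polast syndrome: 0.46 × 0.79 × 0.85 = 0.30889
Normalizing constant Z = 0.08505 + 0.30889 = 0.39394.
P(Polec | evidence) ≈ 0.08505 / 0.39394 ≈ 0.216
P(Polast syndrome | evidence) ≈ 0.30889 / 0.39394 ≈ 0.784
The largest is 0.784, so Polast syndrome is most probable.

Polast syndrome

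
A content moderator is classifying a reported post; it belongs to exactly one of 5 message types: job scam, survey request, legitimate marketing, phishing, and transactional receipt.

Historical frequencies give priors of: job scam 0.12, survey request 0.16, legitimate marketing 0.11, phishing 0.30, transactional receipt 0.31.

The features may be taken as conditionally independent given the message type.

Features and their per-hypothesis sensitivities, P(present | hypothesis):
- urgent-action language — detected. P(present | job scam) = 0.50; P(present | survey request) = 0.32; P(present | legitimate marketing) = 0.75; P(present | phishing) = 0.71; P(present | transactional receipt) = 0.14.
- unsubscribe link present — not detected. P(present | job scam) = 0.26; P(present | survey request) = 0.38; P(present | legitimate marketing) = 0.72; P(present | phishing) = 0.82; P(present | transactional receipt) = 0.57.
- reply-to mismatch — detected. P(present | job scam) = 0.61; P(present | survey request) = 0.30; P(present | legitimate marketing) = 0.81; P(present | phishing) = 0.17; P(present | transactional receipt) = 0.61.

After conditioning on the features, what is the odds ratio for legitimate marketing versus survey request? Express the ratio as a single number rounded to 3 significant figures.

Posterior odds equal prior odds times the likelihood ratio; only the two competing hypotheses matter (using 1 − P(present | H) for each absent feature).
  legitimate marketing: 0.11 × 0.75 × (1 − 0.72) × 0.81 = 0.018711
  survey request: 0.16 × 0.32 × (1 − 0.38) × 0.30 = 0.0095232
Posterior odds = 0.018711 / 0.0095232 ≈ 1.96.

1.96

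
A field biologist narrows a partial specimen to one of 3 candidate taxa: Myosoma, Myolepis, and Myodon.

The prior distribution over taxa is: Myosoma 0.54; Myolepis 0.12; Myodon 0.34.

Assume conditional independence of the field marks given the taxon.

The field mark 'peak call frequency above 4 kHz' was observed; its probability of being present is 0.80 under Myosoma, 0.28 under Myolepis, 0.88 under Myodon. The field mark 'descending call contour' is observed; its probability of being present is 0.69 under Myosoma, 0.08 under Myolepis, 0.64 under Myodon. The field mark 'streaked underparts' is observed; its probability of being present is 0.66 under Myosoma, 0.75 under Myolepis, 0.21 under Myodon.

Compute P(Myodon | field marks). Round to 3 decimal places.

For each hypothesis, the unnormalized posterior weight is prior × product of the field mark likelihoods:
  Myosoma: 0.54 × 0.80 × 0.69 × 0.66 = 0.19673
  Myolepis: 0.12 × 0.28 × 0.08 × 0.75 = 0.002016
  Myodon: 0.34 × 0.88 × 0.64 × 0.21 = 0.040212
The unnormalized weights sum to 0.23896.
P(Myodon | evidence) = 0.040212 / 0.23896 ≈ 0.168.

0.168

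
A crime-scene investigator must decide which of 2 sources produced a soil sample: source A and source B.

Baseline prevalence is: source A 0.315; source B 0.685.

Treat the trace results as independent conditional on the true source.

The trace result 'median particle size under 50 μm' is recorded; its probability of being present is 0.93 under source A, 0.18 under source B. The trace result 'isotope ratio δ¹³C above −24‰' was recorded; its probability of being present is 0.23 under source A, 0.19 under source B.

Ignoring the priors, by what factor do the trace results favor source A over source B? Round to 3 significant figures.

6.25

Joint likelihood of the trace result pattern under each hypothesis:
  source A: 0.93 × 0.23 = 0.2139
  source B: 0.18 × 0.19 = 0.0342
Bayes factor = 0.2139 / 0.0342 ≈ 6.25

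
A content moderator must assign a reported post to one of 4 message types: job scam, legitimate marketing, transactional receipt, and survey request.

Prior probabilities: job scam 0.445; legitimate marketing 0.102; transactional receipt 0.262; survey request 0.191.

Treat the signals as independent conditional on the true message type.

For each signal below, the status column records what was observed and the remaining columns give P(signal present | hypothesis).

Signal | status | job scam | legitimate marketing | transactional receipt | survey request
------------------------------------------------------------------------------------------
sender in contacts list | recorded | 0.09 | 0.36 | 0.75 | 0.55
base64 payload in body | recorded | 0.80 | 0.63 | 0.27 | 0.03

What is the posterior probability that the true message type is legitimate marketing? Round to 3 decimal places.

0.208

Multiply each prior by the joint likelihood of the signal pattern:
  job scam: 0.445 × 0.09 × 0.80 = 0.03204
  legitimate marketing: 0.102 × 0.36 × 0.63 = 0.023134
  transactional receipt: 0.262 × 0.75 × 0.27 = 0.053055
  survey request: 0.191 × 0.55 × 0.03 = 0.0031515
Marginal likelihood of the evidence = 0.11138.
P(legitimate marketing | evidence) = 0.023134 / 0.11138 ≈ 0.208.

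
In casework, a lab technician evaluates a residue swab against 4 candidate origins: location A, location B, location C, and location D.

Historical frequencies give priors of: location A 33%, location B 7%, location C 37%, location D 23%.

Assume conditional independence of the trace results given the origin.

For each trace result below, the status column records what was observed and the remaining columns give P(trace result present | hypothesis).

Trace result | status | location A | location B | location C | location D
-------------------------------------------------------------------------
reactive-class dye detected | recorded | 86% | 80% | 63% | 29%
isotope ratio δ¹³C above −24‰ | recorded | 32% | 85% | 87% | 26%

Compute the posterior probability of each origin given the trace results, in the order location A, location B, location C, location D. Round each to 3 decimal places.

Multiply each prior by the joint likelihood of the trace result pattern:
  location A: 0.33 × 0.86 × 0.32 = 0.090816
  location B: 0.07 × 0.80 × 0.85 = 0.0476
  location C: 0.37 × 0.63 × 0.87 = 0.2028
  location D: 0.23 × 0.29 × 0.26 = 0.017342
Normalizing constant Z = 0.090816 + 0.0476 + 0.2028 + 0.017342 = 0.35856.
P(location A | evidence) = 0.090816 / 0.35856 ≈ 0.253
P(location B | evidence) = 0.0476 / 0.35856 ≈ 0.133
P(location C | evidence) = 0.2028 / 0.35856 ≈ 0.566
P(location D | evidence) = 0.017342 / 0.35856 ≈ 0.048

0.253, 0.133, 0.566, 0.048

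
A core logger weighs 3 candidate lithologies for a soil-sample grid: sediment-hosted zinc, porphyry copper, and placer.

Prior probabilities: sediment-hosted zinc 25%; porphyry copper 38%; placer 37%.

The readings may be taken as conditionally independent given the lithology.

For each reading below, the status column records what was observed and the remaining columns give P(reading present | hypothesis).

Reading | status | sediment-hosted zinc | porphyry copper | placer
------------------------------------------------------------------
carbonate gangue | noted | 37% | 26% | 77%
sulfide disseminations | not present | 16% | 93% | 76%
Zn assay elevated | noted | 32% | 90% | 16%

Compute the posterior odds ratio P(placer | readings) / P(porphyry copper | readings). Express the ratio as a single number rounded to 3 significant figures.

1.76

The normalizing constant cancels in an odds ratio, so compute prior × likelihood for the two hypotheses only (using 1 − P(present | H) for each absent reading):
  placer: 0.37 × 0.77 × (1 − 0.76) × 0.16 = 0.01094
  porphyry copper: 0.38 × 0.26 × (1 − 0.93) × 0.90 = 0.0062244
Odds(placer : porphyry copper) = 0.01094 / 0.0062244 ≈ 1.76.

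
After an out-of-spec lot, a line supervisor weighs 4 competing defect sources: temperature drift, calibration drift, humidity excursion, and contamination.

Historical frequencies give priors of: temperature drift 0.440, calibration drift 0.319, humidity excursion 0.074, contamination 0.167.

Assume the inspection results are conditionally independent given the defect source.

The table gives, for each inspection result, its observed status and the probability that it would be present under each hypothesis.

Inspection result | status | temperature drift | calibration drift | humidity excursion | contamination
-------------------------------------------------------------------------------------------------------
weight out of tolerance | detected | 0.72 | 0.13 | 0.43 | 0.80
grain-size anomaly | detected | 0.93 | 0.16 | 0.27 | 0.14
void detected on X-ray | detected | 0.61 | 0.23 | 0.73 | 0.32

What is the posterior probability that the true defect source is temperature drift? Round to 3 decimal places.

For each hypothesis, the unnormalized posterior weight is prior × product of the inspection result likelihoods:
  temperature drift: 0.440 × 0.72 × 0.93 × 0.61 = 0.17972
  calibration drift: 0.319 × 0.13 × 0.16 × 0.23 = 0.0015261
  humidity excursion: 0.074 × 0.43 × 0.27 × 0.73 = 0.0062717
  contamination: 0.167 × 0.80 × 0.14 × 0.32 = 0.0059853
Marginal likelihood of the evidence = 0.1935.
P(temperature drift | evidence) = 0.17972 / 0.1935 ≈ 0.929.

0.929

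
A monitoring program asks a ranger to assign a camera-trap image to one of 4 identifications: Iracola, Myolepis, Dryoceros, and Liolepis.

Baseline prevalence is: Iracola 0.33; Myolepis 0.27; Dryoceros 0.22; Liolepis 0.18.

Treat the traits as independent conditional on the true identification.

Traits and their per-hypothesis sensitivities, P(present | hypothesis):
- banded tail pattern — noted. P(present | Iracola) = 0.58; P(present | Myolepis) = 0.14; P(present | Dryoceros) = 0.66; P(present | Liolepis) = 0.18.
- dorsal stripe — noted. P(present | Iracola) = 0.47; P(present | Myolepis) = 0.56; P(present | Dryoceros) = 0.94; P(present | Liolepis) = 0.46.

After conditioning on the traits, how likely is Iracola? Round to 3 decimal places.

0.343

By Bayes' rule with conditional independence, the unnormalized weight for each hypothesis is prior × ∏ likelihoods:
  Iracola: 0.33 × 0.58 × 0.47 = 0.089958
  Myolepis: 0.27 × 0.14 × 0.56 = 0.021168
  Dryoceros: 0.22 × 0.66 × 0.94 = 0.13649
  Liolepis: 0.18 × 0.18 × 0.46 = 0.014904
Marginal likelihood of the evidence = 0.26252.
P(Iracola | evidence) = 0.089958 / 0.26252 ≈ 0.343.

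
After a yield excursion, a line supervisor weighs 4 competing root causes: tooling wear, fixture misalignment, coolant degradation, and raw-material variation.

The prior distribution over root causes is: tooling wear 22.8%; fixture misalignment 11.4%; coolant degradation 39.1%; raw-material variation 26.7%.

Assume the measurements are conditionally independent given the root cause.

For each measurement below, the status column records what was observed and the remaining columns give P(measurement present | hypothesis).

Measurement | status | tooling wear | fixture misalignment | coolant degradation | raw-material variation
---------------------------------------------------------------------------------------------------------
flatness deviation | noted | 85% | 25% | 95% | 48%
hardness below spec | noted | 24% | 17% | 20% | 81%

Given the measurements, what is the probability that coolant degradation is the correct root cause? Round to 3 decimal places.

0.324

For each hypothesis, the unnormalized posterior weight is prior × product of the measurement likelihoods:
  tooling wear: 0.228 × 0.85 × 0.24 = 0.046512
  fixture misalignment: 0.114 × 0.25 × 0.17 = 0.004845
  coolant degradation: 0.391 × 0.95 × 0.20 = 0.07429
  raw-material variation: 0.267 × 0.48 × 0.81 = 0.10381
Normalizing constant Z = 0.046512 + 0.004845 + 0.07429 + 0.10381 = 0.22946.
P(coolant degradation | evidence) = 0.07429 / 0.22946 ≈ 0.324.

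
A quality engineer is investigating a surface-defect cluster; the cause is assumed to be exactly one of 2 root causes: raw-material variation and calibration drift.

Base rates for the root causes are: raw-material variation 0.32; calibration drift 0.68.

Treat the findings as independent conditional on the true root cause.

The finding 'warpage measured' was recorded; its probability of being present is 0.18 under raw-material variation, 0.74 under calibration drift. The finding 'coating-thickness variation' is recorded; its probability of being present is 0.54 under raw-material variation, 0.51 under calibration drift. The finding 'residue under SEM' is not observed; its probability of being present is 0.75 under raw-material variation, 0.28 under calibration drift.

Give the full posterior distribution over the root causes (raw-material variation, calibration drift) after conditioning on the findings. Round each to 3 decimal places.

For each hypothesis, the unnormalized posterior weight is prior × product of the finding likelihoods (using 1 − P(present | H) for each absent finding):
  raw-material variation: 0.32 × 0.18 × 0.54 × (1 − 0.75) = 0.007776
  calibration drift: 0.68 × 0.74 × 0.51 × (1 − 0.28) = 0.18478
Marginal likelihood of the evidence = 0.19255.
P(raw-material variation | evidence) = 0.007776 / 0.19255 ≈ 0.040
P(calibration drift | evidence) = 0.18478 / 0.19255 ≈ 0.960

0.040, 0.960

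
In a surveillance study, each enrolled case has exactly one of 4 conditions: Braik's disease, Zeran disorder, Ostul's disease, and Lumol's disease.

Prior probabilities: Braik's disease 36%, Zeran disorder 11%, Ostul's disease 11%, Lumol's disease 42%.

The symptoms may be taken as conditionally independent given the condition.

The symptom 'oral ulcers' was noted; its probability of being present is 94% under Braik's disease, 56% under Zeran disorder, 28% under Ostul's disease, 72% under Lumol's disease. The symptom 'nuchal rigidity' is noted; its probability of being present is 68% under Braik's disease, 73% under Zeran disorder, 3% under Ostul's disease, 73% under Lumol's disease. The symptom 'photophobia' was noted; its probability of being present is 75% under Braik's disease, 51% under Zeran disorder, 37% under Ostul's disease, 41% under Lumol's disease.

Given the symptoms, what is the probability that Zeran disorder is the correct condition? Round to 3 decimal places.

0.080

By Bayes' rule with conditional independence, the unnormalized weight for each hypothesis is prior × ∏ likelihoods:
  Braik's disease: 0.36 × 0.94 × 0.68 × 0.75 = 0.17258
  Zeran disorder: 0.11 × 0.56 × 0.73 × 0.51 = 0.022934
  Ostul's disease: 0.11 × 0.28 × 0.03 × 0.37 = 0.00034188
  Lumol's disease: 0.42 × 0.72 × 0.73 × 0.41 = 0.090508
Marginal likelihood of the evidence = 0.28637.
P(Zeran disorder | evidence) = 0.022934 / 0.28637 ≈ 0.080.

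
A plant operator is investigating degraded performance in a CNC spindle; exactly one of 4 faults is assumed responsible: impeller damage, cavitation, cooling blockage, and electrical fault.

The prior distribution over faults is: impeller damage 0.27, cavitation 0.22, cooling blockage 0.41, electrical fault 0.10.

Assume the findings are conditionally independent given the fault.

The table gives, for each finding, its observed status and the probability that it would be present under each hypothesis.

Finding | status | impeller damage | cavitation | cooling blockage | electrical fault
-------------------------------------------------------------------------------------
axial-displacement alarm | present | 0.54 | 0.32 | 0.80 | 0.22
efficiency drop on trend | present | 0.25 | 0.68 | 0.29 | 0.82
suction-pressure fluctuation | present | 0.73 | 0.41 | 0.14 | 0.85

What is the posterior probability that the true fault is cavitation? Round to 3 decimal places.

0.262

By Bayes' rule with conditional independence, the unnormalized weight for each hypothesis is prior × ∏ likelihoods:
  impeller damage: 0.27 × 0.54 × 0.25 × 0.73 = 0.026609
  cavitation: 0.22 × 0.32 × 0.68 × 0.41 = 0.019628
  cooling blockage: 0.41 × 0.80 × 0.29 × 0.14 = 0.013317
  electrical fault: 0.10 × 0.22 × 0.82 × 0.85 = 0.015334
Normalizing constant Z = 0.026609 + 0.019628 + 0.013317 + 0.015334 = 0.074887.
P(cavitation | evidence) = 0.019628 / 0.074887 ≈ 0.262.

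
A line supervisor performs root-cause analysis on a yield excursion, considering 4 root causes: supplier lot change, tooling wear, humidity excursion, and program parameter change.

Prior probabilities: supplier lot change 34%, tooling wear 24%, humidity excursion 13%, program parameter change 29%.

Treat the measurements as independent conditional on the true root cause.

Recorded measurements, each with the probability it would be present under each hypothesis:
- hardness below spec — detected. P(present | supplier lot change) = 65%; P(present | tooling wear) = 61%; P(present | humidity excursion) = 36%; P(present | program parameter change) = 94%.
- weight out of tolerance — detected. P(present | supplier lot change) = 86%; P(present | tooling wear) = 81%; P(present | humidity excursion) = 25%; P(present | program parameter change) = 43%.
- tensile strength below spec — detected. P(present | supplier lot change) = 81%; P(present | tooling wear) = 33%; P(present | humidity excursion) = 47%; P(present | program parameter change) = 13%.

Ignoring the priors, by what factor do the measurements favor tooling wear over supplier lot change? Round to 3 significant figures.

0.360

The Bayes factor is the ratio of the joint likelihoods of the measurement pattern under the two hypotheses.
  tooling wear: 0.61 × 0.81 × 0.33 = 0.16305
  supplier lot change: 0.65 × 0.86 × 0.81 = 0.45279
Bayes factor = 0.16305 / 0.45279 ≈ 0.360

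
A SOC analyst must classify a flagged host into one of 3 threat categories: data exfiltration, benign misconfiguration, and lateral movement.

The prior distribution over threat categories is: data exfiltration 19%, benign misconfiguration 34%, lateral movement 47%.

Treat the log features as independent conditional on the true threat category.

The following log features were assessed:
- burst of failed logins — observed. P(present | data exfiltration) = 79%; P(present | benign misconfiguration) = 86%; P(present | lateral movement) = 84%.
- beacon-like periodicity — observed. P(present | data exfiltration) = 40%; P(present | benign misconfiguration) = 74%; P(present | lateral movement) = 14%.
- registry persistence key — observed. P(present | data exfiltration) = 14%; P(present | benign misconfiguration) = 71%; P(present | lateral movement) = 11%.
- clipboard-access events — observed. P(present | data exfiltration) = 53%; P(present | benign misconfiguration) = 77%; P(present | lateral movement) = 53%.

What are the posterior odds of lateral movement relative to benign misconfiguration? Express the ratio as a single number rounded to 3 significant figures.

0.0272

Posterior odds equal prior odds times the likelihood ratio; only the two competing hypotheses matter.
  lateral movement: 0.47 × 0.84 × 0.14 × 0.11 × 0.53 = 0.0032224
  benign misconfiguration: 0.34 × 0.86 × 0.74 × 0.71 × 0.77 = 0.11829
Odds(lateral movement : benign misconfiguration) = 0.0032224 / 0.11829 ≈ 0.0272.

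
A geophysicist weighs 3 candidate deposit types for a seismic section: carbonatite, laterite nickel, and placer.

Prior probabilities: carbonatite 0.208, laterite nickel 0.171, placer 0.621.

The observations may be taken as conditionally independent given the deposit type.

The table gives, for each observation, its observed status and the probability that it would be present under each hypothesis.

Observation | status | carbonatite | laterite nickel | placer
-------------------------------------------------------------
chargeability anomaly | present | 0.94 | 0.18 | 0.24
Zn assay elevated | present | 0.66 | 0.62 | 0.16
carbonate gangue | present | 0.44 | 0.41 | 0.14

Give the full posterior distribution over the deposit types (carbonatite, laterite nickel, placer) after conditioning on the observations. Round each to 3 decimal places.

Multiply each prior by the joint likelihood of the evidence pattern:
  carbonatite: 0.208 × 0.94 × 0.66 × 0.44 = 0.056779
  laterite nickel: 0.171 × 0.18 × 0.62 × 0.41 = 0.0078243
  placer: 0.621 × 0.24 × 0.16 × 0.14 = 0.0033385
The unnormalized weights sum to 0.067942.
P(carbonatite | evidence) = 0.056779 / 0.067942 ≈ 0.836
P(laterite nickel | evidence) = 0.0078243 / 0.067942 ≈ 0.115
P(placer | evidence) = 0.0033385 / 0.067942 ≈ 0.049

0.836, 0.115, 0.049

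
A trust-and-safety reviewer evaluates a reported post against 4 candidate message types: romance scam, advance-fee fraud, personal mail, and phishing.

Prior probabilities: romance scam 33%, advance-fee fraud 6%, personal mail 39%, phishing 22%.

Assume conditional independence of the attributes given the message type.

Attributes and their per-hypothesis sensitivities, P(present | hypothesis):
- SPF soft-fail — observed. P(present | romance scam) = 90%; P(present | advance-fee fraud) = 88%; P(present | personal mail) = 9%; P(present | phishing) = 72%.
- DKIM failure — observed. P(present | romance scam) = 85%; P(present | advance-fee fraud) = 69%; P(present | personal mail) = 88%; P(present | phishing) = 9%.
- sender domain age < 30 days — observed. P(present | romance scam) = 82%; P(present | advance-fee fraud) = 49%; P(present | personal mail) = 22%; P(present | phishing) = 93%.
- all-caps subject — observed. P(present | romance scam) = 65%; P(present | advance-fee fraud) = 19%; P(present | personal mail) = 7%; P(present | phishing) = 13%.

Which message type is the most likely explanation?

By Bayes' rule with conditional independence, the unnormalized weight for each hypothesis is prior × ∏ likelihoods:
  romance scam: 0.33 × 0.90 × 0.85 × 0.82 × 0.65 = 0.13456
  advance-fee fraud: 0.06 × 0.88 × 0.69 × 0.49 × 0.19 = 0.0033918
  personal mail: 0.39 × 0.09 × 0.88 × 0.22 × 0.07 = 0.00047568
  phishing: 0.22 × 0.72 × 0.09 × 0.93 × 0.13 = 0.0017236
The unnormalized weights sum to 0.14015.
P(romance scam | evidence) ≈ 0.13456 / 0.14015 ≈ 0.960
P(advance-fee fraud | evidence) ≈ 0.0033918 / 0.14015 ≈ 0.024
P(personal mail | evidence) ≈ 0.00047568 / 0.14015 ≈ 0.003
P(phishing | evidence) ≈ 0.0017236 / 0.14015 ≈ 0.012
The largest is 0.960, so romance scam is most probable.

romance scam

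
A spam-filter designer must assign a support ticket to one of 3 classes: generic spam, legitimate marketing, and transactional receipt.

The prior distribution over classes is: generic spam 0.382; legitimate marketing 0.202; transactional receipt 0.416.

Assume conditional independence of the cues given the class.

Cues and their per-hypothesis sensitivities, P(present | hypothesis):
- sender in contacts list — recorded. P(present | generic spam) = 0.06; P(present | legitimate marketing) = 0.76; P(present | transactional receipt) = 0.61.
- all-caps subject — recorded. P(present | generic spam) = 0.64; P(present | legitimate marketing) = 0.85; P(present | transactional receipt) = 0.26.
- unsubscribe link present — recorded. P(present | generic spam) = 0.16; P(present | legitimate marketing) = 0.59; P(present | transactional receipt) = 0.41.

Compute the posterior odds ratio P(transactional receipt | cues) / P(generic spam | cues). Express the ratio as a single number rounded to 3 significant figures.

11.5

Posterior odds equal prior odds times the likelihood ratio; only the two competing hypotheses matter.
  transactional receipt: 0.416 × 0.61 × 0.26 × 0.41 = 0.027051
  generic spam: 0.382 × 0.06 × 0.64 × 0.16 = 0.002347
Posterior odds = 0.027051 / 0.002347 ≈ 11.5.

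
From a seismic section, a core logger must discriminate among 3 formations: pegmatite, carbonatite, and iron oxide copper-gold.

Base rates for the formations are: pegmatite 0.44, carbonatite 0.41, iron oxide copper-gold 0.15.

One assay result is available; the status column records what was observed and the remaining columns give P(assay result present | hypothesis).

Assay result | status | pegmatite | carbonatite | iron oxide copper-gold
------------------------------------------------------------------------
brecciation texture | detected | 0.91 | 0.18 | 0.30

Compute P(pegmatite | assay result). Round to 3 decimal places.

Multiply each prior by the likelihood of the assay result:
  pegmatite: 0.44 × 0.91 = 0.4004
  carbonatite: 0.41 × 0.18 = 0.0738
  iron oxide copper-gold: 0.15 × 0.30 = 0.045
Normalizing constant Z = 0.4004 + 0.0738 + 0.045 = 0.5192.
P(pegmatite | evidence) = 0.4004 / 0.5192 ≈ 0.771.

0.771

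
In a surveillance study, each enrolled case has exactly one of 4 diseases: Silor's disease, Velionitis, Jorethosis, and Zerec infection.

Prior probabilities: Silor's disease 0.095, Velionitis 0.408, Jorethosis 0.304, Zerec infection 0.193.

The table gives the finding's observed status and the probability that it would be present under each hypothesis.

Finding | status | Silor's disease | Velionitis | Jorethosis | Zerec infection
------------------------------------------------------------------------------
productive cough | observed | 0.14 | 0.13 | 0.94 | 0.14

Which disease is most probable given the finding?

Multiply each prior by the likelihood of the finding:
  Silor's disease: 0.095 × 0.14 = 0.0133
  Velionitis: 0.408 × 0.13 = 0.05304
  Jorethosis: 0.304 × 0.94 = 0.28576
  Zerec infection: 0.193 × 0.14 = 0.02702
The unnormalized weights sum to 0.37912.
P(Silor's disease | evidence) ≈ 0.0133 / 0.37912 ≈ 0.035
P(Velionitis | evidence) ≈ 0.05304 / 0.37912 ≈ 0.140
P(Jorethosis | evidence) ≈ 0.28576 / 0.37912 ≈ 0.754
P(Zerec infection | evidence) ≈ 0.02702 / 0.37912 ≈ 0.071
The largest is 0.754, so Jorethosis is most probable.

Jorethosis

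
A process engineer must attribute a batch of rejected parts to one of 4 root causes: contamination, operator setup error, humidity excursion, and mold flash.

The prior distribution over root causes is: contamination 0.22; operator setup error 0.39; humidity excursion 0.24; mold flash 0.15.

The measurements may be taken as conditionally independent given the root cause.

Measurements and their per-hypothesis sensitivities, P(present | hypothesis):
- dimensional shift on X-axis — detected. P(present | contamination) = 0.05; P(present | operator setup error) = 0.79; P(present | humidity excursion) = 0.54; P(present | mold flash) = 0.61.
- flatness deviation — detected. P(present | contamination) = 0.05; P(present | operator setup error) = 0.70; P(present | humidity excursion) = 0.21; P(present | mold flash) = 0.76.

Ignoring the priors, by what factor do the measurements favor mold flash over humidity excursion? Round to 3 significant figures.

4.09

Joint likelihood of the measurement pattern under each hypothesis:
  mold flash: 0.61 × 0.76 = 0.4636
  humidity excursion: 0.54 × 0.21 = 0.1134
Bayes factor = 0.4636 / 0.1134 ≈ 4.09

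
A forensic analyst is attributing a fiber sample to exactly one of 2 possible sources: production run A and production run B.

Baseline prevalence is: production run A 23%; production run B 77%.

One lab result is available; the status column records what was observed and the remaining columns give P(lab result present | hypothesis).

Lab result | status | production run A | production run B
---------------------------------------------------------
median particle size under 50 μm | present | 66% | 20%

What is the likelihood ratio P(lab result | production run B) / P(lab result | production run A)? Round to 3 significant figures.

0.303

Likelihood of this lab result under each hypothesis:
  production run B: 0.2
  production run A: 0.66
Bayes factor = 0.2 / 0.66 ≈ 0.303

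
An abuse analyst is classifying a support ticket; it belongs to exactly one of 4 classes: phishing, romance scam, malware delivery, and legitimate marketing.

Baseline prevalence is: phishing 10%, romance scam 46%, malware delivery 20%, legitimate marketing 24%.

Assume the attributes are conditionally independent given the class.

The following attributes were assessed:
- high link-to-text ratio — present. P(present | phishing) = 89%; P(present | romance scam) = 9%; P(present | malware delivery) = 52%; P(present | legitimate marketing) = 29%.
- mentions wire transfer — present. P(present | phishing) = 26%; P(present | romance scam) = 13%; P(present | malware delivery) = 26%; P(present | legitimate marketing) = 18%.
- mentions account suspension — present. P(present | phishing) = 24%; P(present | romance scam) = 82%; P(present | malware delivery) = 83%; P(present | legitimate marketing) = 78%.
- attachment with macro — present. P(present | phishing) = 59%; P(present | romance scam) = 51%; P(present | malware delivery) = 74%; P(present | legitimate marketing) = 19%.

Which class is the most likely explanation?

By Bayes' rule with conditional independence, the unnormalized weight for each hypothesis is prior × ∏ likelihoods:
  phishing: 0.10 × 0.89 × 0.26 × 0.24 × 0.59 = 0.0032766
  romance scam: 0.46 × 0.09 × 0.13 × 0.82 × 0.51 = 0.0022508
  malware delivery: 0.20 × 0.52 × 0.26 × 0.83 × 0.74 = 0.016608
  legitimate marketing: 0.24 × 0.29 × 0.18 × 0.78 × 0.19 = 0.0018566
Marginal likelihood of the evidence = 0.023992.
P(phishing | evidence) ≈ 0.0032766 / 0.023992 ≈ 0.137
P(romance scam | evidence) ≈ 0.0022508 / 0.023992 ≈ 0.094
P(malware delivery | evidence) ≈ 0.016608 / 0.023992 ≈ 0.692
P(legitimate marketing | evidence) ≈ 0.0018566 / 0.023992 ≈ 0.077
The largest is 0.692, so malware delivery is most probable.

malware delivery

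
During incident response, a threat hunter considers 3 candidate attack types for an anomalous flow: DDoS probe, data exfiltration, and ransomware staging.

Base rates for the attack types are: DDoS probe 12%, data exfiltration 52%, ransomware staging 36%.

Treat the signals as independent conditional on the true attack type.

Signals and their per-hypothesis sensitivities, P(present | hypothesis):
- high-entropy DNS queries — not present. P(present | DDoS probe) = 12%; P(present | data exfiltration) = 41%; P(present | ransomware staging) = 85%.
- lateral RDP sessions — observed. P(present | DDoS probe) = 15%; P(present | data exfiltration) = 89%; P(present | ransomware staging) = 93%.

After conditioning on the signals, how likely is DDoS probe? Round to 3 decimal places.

By Bayes' rule with conditional independence, the unnormalized weight for each hypothesis is prior × ∏ likelihoods (using 1 − P(present | H) for each absent signal):
  DDoS probe: 0.12 × (1 − 0.12) × 0.15 = 0.01584
  data exfiltration: 0.52 × (1 − 0.41) × 0.89 = 0.27305
  ransomware staging: 0.36 × (1 − 0.85) × 0.93 = 0.05022
Marginal likelihood of the evidence = 0.33911.
P(DDoS probe | evidence) = 0.01584 / 0.33911 ≈ 0.047.

0.047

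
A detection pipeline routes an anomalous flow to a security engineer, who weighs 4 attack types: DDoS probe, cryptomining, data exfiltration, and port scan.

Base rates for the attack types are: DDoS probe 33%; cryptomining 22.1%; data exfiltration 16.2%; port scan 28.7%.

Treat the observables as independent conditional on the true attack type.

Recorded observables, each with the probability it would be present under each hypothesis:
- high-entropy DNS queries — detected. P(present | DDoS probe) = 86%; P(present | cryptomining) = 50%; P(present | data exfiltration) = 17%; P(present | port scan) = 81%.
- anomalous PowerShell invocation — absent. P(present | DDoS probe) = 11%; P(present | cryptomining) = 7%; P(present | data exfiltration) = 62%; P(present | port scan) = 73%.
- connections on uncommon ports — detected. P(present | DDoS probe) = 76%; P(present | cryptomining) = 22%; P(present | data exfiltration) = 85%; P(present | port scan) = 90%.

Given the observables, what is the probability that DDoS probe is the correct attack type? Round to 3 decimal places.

0.686

By Bayes' rule with conditional independence, the unnormalized weight for each hypothesis is prior × ∏ likelihoods (using 1 − P(present | H) for each absent observable):
  DDoS probe: 0.330 × 0.86 × (1 − 0.11) × 0.76 = 0.19196
  cryptomining: 0.221 × 0.50 × (1 − 0.07) × 0.22 = 0.022608
  data exfiltration: 0.162 × 0.17 × (1 − 0.62) × 0.85 = 0.0088954
  port scan: 0.287 × 0.81 × (1 − 0.73) × 0.90 = 0.05649
Marginal likelihood of the evidence = 0.27996.
P(DDoS probe | evidence) = 0.19196 / 0.27996 ≈ 0.686.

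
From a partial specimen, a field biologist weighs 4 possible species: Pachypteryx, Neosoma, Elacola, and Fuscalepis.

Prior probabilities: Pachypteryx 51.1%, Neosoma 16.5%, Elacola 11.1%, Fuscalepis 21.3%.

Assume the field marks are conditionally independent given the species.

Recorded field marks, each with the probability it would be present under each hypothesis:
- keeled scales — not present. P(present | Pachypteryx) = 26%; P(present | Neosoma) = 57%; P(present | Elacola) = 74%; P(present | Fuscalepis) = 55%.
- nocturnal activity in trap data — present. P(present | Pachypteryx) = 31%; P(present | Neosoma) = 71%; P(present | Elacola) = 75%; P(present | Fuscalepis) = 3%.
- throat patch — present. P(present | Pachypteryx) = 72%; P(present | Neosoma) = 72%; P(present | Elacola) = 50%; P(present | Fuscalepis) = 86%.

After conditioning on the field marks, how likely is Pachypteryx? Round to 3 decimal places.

0.630

Multiply each prior by the joint likelihood of the field mark pattern (using 1 − P(present | H) for each absent field mark):
  Pachypteryx: 0.511 × (1 − 0.26) × 0.31 × 0.72 = 0.084401
  Neosoma: 0.165 × (1 − 0.57) × 0.71 × 0.72 = 0.03627
  Elacola: 0.111 × (1 − 0.74) × 0.75 × 0.50 = 0.010823
  Fuscalepis: 0.213 × (1 − 0.55) × 0.03 × 0.86 = 0.0024729
Normalizing constant Z = 0.084401 + 0.03627 + 0.010823 + 0.0024729 = 0.13397.
P(Pachypteryx | evidence) = 0.084401 / 0.13397 ≈ 0.630.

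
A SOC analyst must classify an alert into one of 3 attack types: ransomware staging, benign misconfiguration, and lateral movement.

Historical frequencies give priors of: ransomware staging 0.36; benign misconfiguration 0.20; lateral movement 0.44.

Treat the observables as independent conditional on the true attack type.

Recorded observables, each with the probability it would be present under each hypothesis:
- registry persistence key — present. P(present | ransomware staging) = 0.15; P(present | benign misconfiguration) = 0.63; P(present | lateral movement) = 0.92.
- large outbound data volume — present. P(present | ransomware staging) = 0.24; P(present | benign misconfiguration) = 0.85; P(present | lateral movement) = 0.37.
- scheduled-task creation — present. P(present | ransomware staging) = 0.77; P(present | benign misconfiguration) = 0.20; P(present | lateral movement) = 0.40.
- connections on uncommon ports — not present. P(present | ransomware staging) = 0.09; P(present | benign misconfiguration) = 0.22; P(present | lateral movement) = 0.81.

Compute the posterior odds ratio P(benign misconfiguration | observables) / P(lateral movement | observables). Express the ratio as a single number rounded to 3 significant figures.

Posterior odds equal prior odds times the likelihood ratio; only the two competing hypotheses matter (using 1 − P(present | H) for each absent observable).
  benign misconfiguration: 0.20 × 0.63 × 0.85 × 0.20 × (1 − 0.22) = 0.016708
  lateral movement: 0.44 × 0.92 × 0.37 × 0.40 × (1 − 0.81) = 0.011383
Odds(benign misconfiguration : lateral movement) = 0.016708 / 0.011383 ≈ 1.47.

1.47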